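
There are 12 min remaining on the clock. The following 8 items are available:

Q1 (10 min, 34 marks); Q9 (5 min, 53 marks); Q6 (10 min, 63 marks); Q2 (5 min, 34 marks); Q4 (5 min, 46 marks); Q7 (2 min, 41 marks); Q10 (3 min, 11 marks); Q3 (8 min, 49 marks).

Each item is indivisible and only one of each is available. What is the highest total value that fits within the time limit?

Check high-value combinations within 12 min:
- Q9+Q4+Q7: time 5+5+2=12, value 53+46+41=140
- Q9+Q2+Q7: time 5+5+2=12, value 53+34+41=128
- Q2+Q4+Q7: time 5+5+2=12, value 34+46+41=121
Best: 140 marks.

140 marks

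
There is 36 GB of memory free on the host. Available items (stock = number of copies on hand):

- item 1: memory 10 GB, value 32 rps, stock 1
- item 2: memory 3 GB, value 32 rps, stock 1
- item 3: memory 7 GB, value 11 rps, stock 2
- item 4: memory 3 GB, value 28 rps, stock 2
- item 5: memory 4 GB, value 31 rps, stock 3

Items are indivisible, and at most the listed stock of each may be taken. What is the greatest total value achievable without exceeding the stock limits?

Best selections within memory 36 and stock limits:
- 1×item 1 + 1×item 2 + 2×item 4 + 3×item 5: memory 31, value 213
- 1×item 2 + 2×item 3 + 2×item 4 + 3×item 5: memory 35, value 203
Best: 213 rps.

213 rps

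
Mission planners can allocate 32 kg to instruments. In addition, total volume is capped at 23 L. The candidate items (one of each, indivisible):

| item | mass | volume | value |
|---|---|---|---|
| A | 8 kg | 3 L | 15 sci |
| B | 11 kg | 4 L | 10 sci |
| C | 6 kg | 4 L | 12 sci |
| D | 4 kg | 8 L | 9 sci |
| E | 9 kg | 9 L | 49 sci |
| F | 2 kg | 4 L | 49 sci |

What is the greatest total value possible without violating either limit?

Feasible sets respecting both limits:
- A+C+E+F: mass 25, volume 20, value 125
- A+B+E+F: mass 30, volume 20, value 123
- B+C+E+F: mass 28, volume 21, value 120
Best: 125 sci.

125 sci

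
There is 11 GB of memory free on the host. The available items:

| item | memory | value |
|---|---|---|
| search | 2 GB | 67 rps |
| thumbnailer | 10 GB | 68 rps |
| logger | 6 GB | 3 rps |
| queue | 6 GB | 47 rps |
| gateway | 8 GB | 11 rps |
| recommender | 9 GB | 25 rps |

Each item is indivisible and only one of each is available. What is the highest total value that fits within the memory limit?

Check high-value combinations within 11 GB:
- search+queue: memory 2+6=8, value 67+47=114
- search+recommender: memory 2+9=11, value 67+25=92
- search+gateway: memory 2+8=10, value 67+11=78
Best: 114 rps.

114 rps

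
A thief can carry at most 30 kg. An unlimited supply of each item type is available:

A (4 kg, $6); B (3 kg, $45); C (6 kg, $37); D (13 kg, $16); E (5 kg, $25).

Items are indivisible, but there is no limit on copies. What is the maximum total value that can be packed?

$450

Best value-per-unit is B at 45/3, and filling with it alone uses weight 10×3=30. No mix of the others beats 10×45 = 450.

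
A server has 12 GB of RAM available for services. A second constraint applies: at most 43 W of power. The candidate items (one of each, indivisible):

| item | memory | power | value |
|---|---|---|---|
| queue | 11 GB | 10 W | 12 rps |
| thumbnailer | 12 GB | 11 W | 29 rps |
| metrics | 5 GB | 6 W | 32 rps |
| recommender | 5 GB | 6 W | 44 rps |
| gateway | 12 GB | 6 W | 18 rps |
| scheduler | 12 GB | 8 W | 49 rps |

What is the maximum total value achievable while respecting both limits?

Feasible sets respecting both limits:
- metrics+recommender: memory 10, power 12, value 76
- scheduler: memory 12, power 8, value 49
- recommender: memory 5, power 6, value 44
- metrics: memory 5, power 6, value 32
Best: 76 rps.

76 rps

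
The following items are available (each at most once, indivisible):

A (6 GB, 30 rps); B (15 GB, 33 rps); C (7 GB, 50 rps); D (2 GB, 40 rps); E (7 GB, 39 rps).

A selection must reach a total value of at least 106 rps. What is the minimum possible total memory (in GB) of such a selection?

15

Subsets with value ≥ 106, sorted by total memory:
- A+C+D: memory 15, value 120
- A+D+E: memory 15, value 109
- C+D+E: memory 16, value 129
- A+C+E: memory 20, value 119
Minimum memory: 15 GB.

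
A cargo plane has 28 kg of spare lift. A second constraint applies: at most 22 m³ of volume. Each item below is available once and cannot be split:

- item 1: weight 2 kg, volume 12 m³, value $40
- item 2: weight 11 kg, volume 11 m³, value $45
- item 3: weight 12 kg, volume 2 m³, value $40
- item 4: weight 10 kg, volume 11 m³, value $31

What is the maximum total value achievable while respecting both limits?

Feasible sets respecting both limits:
- item 2+item 3: weight 23, volume 13, value 85
- item 1+item 3: weight 14, volume 14, value 80
- item 2+item 4: weight 21, volume 22, value 76
- item 3+item 4: weight 22, volume 13, value 71
Best: $85.

$85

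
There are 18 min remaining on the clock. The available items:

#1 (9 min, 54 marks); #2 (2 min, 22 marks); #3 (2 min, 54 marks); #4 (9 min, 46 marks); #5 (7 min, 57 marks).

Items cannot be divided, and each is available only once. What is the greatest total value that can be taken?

165 marks

Check high-value combinations within 18 min:
- #1+#3+#5: time 9+2+7=18, value 54+54+57=165
- #3+#4+#5: time 2+9+7=18, value 54+46+57=157
- #2+#3+#5: time 2+2+7=11, value 22+54+57=133
- #1+#2+#5: time 9+2+7=18, value 54+22+57=133
Best: 165 marks.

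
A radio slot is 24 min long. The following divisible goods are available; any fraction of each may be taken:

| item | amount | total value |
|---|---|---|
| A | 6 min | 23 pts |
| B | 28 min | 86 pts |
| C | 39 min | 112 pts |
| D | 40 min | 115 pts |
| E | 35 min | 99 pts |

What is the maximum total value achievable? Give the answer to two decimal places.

78.29

Take in order of value per unit:
- A (23/6 per unit): all 6 → value 23, running total 23.00
- B (86/28 per unit): 18 of 28 → value 18×86/28 = 55.2857, running total 78.29
Total 78.29.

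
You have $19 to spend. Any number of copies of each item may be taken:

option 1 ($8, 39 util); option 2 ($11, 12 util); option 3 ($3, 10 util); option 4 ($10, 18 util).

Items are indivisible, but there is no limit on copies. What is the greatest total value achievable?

Best value-per-unit is option 1 at 39/8; filling with it alone gives 2×39 = 78.
Optimal mix: 2×option 1 + 1×option 3 → cost 19, value 88.

88 util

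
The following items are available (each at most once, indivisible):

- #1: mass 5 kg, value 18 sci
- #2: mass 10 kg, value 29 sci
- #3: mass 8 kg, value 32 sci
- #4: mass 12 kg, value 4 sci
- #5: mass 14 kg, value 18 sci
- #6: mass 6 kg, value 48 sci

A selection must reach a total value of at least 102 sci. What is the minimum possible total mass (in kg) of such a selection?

Subsets with value ≥ 102, sorted by total mass:
- #2+#3+#6: mass 24, value 109
- #1+#2+#3+#6: mass 29, value 127
Minimum mass: 24 kg.

24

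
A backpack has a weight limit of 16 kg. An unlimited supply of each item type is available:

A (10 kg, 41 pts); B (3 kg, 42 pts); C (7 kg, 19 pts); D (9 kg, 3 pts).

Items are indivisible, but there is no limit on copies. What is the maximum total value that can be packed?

Best value-per-unit is B at 42/3, and filling with it alone uses weight 5×3=15. No mix of the others beats 5×42 = 210.

210 pts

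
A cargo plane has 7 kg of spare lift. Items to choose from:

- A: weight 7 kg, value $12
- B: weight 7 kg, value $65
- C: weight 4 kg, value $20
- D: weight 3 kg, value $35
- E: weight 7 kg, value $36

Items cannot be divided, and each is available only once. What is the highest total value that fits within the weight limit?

Check high-value combinations within 7 kg:
- B: weight 7, value 65
- C+D: weight 4+3=7, value 20+35=55
- E: weight 7, value 36
- D: weight 3, value 35
- C: weight 4, value 20
Best: $65.

$65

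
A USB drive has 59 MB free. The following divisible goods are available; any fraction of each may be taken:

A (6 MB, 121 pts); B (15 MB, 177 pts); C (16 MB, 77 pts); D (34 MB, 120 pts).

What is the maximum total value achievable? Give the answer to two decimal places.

452.65

Take in order of value per unit:
- A (121/6 per unit): all 6 → value 121, running total 121.00
- B (177/15 per unit): all 15 → value 177, running total 298.00
- C (77/16 per unit): all 16 → value 77, running total 375.00
- D (120/34 per unit): 22 of 34 → value 22×120/34 = 77.6471, running total 452.65
Total 452.65.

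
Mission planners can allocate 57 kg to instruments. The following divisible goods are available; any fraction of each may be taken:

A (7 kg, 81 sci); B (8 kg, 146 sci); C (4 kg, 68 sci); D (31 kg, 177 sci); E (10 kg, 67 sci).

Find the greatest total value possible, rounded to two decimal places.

521.87

Take in order of value per unit:
- B (146/8 per unit): all 8 → value 146, running total 146.00
- C (68/4 per unit): all 4 → value 68, running total 214.00
- A (81/7 per unit): all 7 → value 81, running total 295.00
- E (67/10 per unit): all 10 → value 67, running total 362.00
- D (177/31 per unit): 28 of 31 → value 28×177/31 = 159.8710, running total 521.87
Total 521.87.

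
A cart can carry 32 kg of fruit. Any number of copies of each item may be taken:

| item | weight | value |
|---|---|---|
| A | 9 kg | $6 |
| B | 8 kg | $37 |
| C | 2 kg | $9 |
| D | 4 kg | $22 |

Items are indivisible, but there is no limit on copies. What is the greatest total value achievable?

$176

Best value-per-unit is D at 22/4, and filling with it alone uses weight 8×4=32. No mix of the others beats 8×22 = 176.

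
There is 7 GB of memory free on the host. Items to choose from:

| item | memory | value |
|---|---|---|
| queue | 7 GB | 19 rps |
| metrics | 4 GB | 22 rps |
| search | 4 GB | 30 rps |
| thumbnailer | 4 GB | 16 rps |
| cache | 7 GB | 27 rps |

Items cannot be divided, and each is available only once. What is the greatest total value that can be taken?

Check high-value combinations within 7 GB:
- search: memory 4, value 30
- cache: memory 7, value 27
- metrics: memory 4, value 22
- queue: memory 7, value 19
- thumbnailer: memory 4, value 16
Best: 30 rps.

30 rps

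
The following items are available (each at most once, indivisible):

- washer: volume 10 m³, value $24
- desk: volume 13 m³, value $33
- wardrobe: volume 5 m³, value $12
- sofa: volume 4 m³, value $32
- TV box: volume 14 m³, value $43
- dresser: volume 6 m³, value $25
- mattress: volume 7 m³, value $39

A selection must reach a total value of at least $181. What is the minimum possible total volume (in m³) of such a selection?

49

Subsets with value ≥ 181, sorted by total volume:
- desk+wardrobe+sofa+TV box+dresser+mattress: volume 49, value 184
- washer+desk+wardrobe+sofa+TV box+mattress: volume 53, value 183
- washer+desk+sofa+TV box+dresser+mattress: volume 54, value 196
Minimum volume: 49 m³.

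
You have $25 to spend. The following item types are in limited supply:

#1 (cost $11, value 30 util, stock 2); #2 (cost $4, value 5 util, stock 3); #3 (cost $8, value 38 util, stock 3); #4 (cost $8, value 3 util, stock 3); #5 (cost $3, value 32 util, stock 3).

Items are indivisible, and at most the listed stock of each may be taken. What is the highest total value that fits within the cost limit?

172 util

Best selections within cost 25 and stock limits:
- 2×#3 + 3×#5: cost 25, value 172
- 2×#2 + 1×#3 + 3×#5: cost 25, value 144
- 2×#3 + 2×#5: cost 22, value 140
- 1×#2 + 1×#3 + 3×#5: cost 21, value 139
Best: 172 util.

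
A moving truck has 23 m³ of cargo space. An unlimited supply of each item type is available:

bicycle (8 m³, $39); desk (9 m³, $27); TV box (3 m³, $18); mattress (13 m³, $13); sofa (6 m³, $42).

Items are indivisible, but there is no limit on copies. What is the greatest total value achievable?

$144

Best value-per-unit is sofa at 42/6; filling with it alone gives 3×42 = 126.
Optimal mix: 1×TV box + 3×sofa → volume 21, value 144.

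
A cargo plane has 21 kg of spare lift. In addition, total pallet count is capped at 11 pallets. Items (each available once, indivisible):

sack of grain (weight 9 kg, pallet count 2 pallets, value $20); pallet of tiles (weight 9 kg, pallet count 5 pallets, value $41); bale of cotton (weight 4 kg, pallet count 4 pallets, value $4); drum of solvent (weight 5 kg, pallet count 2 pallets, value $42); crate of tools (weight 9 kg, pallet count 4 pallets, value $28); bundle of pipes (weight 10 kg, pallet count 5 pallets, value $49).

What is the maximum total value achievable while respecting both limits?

$95

Feasible sets respecting both limits:
- bale of cotton+drum of solvent+bundle of pipes: weight 19, pallet count 11, value 95
- drum of solvent+bundle of pipes: weight 15, pallet count 7, value 91
- pallet of tiles+bundle of pipes: weight 19, pallet count 10, value 90
- pallet of tiles+bale of cotton+drum of solvent: weight 18, pallet count 11, value 87
Best: $95.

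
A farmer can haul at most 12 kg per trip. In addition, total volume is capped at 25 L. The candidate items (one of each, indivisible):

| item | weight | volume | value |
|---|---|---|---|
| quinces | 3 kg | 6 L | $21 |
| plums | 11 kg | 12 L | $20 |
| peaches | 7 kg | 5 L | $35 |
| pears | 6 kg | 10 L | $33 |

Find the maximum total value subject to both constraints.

$56

Feasible sets respecting both limits:
- quinces+peaches: weight 10, volume 11, value 56
- quinces+pears: weight 9, volume 16, value 54
- peaches: weight 7, volume 5, value 35
Best: $56.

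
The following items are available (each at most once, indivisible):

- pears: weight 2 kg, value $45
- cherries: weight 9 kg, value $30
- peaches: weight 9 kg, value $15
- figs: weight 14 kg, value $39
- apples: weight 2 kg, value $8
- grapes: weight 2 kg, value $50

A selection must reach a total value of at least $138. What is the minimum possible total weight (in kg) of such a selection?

20

Subsets with value ≥ 138, sorted by total weight:
- pears+figs+apples+grapes: weight 20, value 142
- pears+cherries+peaches+grapes: weight 22, value 140
- pears+cherries+peaches+apples+grapes: weight 24, value 148
- pears+cherries+figs+grapes: weight 27, value 164
Minimum weight: 20 kg.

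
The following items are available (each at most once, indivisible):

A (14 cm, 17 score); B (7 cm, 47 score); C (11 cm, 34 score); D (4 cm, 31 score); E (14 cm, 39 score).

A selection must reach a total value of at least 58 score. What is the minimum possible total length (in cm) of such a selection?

Subsets with value ≥ 58, sorted by total length:
- B+D: length 11, value 78
- C+D: length 15, value 65
Minimum length: 11 cm.

11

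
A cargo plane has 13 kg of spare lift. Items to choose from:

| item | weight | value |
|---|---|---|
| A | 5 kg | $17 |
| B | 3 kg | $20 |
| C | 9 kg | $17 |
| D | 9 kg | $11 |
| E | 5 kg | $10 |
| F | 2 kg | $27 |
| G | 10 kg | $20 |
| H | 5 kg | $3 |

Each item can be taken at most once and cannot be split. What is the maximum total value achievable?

$64

Check high-value combinations within 13 kg:
- A+B+F: weight 5+3+2=10, value 17+20+27=64
- B+E+F: weight 3+5+2=10, value 20+10+27=57
- A+E+F: weight 5+5+2=12, value 17+10+27=54
Best: $64.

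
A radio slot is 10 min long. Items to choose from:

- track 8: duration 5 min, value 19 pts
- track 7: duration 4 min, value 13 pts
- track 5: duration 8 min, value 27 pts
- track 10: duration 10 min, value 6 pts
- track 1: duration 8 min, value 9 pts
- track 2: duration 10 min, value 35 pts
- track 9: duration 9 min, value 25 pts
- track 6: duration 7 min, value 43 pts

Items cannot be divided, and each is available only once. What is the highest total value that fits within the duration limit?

43 pts

This is a 0/1 knapsack; check combinations near the capacity.
- track 6: duration 7, value 43
- track 2: duration 10, value 35
- track 8+track 7: duration 5+4=9, value 19+13=32
- track 5: duration 8, value 27
- track 9: duration 9, value 25
Best: 43 pts.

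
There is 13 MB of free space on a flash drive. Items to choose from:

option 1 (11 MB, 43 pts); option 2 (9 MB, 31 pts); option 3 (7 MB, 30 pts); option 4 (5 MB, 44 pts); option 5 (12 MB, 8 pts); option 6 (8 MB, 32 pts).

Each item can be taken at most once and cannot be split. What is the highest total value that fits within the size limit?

This is a 0/1 knapsack; check combinations near the capacity.
- option 4+option 6: size 5+8=13, value 44+32=76
- option 3+option 4: size 7+5=12, value 30+44=74
- option 4: size 5, value 44
- option 1: size 11, value 43
- option 6: size 8, value 32
Best: 76 pts.

76 pts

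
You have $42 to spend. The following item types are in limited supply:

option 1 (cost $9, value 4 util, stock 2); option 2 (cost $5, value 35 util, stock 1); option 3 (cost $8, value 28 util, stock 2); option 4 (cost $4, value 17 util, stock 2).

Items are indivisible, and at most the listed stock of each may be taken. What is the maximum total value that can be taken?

129 util

Best selections within cost 42 and stock limits:
- 1×option 1 + 1×option 2 + 2×option 3 + 2×option 4: cost 38, value 129
- 1×option 2 + 2×option 3 + 2×option 4: cost 29, value 125
- 1×option 1 + 1×option 2 + 2×option 3 + 1×option 4: cost 34, value 112
- 1×option 2 + 2×option 3 + 1×option 4: cost 25, value 108
Best: 129 util.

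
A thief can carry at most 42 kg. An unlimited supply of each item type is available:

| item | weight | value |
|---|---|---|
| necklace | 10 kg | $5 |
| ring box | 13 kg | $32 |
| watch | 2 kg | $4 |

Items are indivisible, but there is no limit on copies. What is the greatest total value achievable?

Best value-per-unit is ring box at 32/13; filling with it alone gives 3×32 = 96.
Optimal mix: 3×ring box + 1×watch → weight 41, value 100.

$100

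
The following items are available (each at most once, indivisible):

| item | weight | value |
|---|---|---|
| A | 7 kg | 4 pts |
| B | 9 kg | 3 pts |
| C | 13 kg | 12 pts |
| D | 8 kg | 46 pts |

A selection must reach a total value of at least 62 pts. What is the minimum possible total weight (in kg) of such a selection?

Subsets with value ≥ 62, sorted by total weight:
- A+C+D: weight 28, value 62
- A+B+C+D: weight 37, value 65
Minimum weight: 28 kg.

28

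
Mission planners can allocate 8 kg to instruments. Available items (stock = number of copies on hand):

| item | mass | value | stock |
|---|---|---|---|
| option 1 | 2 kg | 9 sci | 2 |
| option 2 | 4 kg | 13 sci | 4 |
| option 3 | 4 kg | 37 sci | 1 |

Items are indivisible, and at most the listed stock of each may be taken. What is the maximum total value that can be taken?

55 sci

Best selections within mass 8 and stock limits:
- 2×option 1 + 1×option 3: mass 8, value 55
- 1×option 2 + 1×option 3: mass 8, value 50
- 1×option 1 + 1×option 3: mass 6, value 46
- 1×option 3: mass 4, value 37
Best: 55 sci.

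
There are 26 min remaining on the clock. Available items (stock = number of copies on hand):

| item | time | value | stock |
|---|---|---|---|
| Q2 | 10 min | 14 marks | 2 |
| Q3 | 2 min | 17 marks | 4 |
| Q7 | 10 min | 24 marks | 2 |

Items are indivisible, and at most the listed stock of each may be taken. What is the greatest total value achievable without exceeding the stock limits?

99 marks

Best selections within time 26 and stock limits:
- 3×Q3 + 2×Q7: time 26, value 99
- 4×Q3 + 1×Q7: time 18, value 92
- 1×Q2 + 3×Q3 + 1×Q7: time 26, value 89
- 1×Q2 + 4×Q3: time 18, value 82
Best: 99 marks.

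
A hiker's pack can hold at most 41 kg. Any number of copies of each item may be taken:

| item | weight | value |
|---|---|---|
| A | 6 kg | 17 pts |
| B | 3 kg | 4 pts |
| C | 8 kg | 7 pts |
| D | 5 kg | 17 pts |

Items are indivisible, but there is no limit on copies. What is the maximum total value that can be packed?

136 pts

Best value-per-unit is D at 17/5; filling with it alone gives 8×17 = 136.
Optimal mix: 1×A + 7×D → weight 41, value 136.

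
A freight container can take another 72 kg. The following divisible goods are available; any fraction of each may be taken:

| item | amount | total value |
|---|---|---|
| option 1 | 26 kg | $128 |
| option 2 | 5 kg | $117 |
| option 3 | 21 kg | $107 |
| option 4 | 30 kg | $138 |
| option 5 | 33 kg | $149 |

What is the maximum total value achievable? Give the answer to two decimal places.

Take in order of value per unit:
- option 2 (117/5 per unit): all 5 → value 117, running total 117.00
- option 3 (107/21 per unit): all 21 → value 107, running total 224.00
- option 1 (128/26 per unit): all 26 → value 128, running total 352.00
- option 4 (138/30 per unit): 20 of 30 → value 20×138/30 = 92.0000, running total 444.00
Total 444.00.

444.00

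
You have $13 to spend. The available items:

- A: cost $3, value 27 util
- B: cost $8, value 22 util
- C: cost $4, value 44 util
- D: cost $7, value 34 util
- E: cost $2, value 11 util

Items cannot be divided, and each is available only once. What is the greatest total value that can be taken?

89 util

Check high-value combinations within $13:
- C+D+E: cost 4+7+2=13, value 44+34+11=89
- A+C+E: cost 3+4+2=9, value 27+44+11=82
- C+D: cost 4+7=11, value 44+34=78
- A+D+E: cost 3+7+2=12, value 27+34+11=72
- A+C: cost 3+4=7, value 27+44=71
Best: 89 util.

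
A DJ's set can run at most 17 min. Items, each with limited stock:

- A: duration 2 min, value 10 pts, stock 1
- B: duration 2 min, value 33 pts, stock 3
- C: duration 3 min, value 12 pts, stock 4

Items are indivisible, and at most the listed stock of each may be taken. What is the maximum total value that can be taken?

145 pts

Best selections within duration 17 and stock limits:
- 1×A + 3×B + 3×C: duration 17, value 145
- 3×B + 3×C: duration 15, value 135
- 1×A + 3×B + 2×C: duration 14, value 133
Best: 145 pts.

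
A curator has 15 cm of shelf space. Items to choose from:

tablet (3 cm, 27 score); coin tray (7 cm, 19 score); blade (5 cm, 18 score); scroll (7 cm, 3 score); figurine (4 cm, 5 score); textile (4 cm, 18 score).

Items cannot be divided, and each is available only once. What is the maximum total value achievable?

Check high-value combinations within 15 cm:
- tablet+coin tray+textile: length 3+7+4=14, value 27+19+18=64
- tablet+coin tray+blade: length 3+7+5=15, value 27+19+18=64
- tablet+blade+textile: length 3+5+4=12, value 27+18+18=63
- tablet+coin tray+figurine: length 3+7+4=14, value 27+19+5=51
- tablet+figurine+textile: length 3+4+4=11, value 27+5+18=50
Best: 64 score.

64 score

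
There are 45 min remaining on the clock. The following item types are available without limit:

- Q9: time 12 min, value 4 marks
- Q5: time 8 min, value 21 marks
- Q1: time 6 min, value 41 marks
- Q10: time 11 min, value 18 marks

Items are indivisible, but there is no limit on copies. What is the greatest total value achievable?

Best value-per-unit is Q1 at 41/6, and filling with it alone uses time 7×6=42. No mix of the others beats 7×41 = 287.

287 marks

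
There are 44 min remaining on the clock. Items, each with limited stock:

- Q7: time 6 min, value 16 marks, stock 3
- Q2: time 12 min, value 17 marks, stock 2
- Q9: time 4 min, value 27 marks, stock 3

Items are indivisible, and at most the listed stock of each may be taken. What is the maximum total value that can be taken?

Top feasible selections:
- 3×Q7 + 1×Q2 + 3×Q9: time 42, value 146
- 1×Q7 + 2×Q2 + 3×Q9: time 42, value 131
- 2×Q7 + 1×Q2 + 3×Q9: time 36, value 130
Best: 146 marks.

146 marks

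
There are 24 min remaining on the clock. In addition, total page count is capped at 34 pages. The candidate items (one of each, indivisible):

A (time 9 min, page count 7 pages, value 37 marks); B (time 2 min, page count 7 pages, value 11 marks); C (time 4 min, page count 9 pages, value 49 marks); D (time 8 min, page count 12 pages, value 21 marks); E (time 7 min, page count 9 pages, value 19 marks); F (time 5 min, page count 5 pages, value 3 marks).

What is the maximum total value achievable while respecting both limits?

116 marks

Feasible sets respecting both limits:
- A+B+C+E: time 22, page count 32, value 116
- A+C+D: time 21, page count 28, value 107
- A+C+E: time 20, page count 25, value 105
- A+B+C+F: time 20, page count 28, value 100
Best: 116 marks.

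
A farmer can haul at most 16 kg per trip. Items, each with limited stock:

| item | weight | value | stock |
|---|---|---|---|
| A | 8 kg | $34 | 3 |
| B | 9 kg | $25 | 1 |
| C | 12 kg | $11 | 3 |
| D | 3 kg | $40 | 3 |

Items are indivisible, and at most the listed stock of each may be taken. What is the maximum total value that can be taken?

Top feasible selections:
- 3×D: weight 9, value 120
- 1×A + 2×D: weight 14, value 114
- 1×B + 2×D: weight 15, value 105
Best: $120.

$120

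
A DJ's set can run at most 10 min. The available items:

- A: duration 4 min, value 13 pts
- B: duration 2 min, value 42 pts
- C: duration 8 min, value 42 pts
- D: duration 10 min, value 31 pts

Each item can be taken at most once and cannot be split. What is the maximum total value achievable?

84 pts

Check high-value combinations within 10 min:
- B+C: duration 2+8=10, value 42+42=84
- A+B: duration 4+2=6, value 13+42=55
- B: duration 2, value 42
- C: duration 8, value 42
Best: 84 pts.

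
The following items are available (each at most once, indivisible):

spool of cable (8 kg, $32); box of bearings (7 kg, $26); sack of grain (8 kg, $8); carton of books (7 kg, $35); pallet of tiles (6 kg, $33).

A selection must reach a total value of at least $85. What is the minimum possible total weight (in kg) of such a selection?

Subsets with value ≥ 85, sorted by total weight:
- box of bearings+carton of books+pallet of tiles: weight 20, value 94
- spool of cable+carton of books+pallet of tiles: weight 21, value 100
- spool of cable+box of bearings+pallet of tiles: weight 21, value 91
Minimum weight: 20 kg.

20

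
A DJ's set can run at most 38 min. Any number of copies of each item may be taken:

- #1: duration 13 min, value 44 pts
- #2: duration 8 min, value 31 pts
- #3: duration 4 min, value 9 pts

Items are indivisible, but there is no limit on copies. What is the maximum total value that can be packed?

Best value-per-unit is #2 at 31/8; filling with it alone gives 4×31 = 124.
Optimal mix: 1×#1 + 3×#2 → duration 37, value 137.

137 pts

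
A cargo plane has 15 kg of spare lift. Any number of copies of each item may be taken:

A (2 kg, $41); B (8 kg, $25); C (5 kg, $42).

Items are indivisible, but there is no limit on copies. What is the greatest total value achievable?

$287

Best value-per-unit is A at 41/2, and filling with it alone uses weight 7×2=14. No mix of the others beats 7×41 = 287.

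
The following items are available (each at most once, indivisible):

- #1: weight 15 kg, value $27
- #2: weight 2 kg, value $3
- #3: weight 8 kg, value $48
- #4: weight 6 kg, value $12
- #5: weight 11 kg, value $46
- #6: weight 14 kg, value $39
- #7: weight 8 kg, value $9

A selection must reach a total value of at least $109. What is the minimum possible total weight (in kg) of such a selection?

Subsets with value ≥ 109, sorted by total weight:
- #2+#3+#4+#5: weight 27, value 109
- #3+#5+#6: weight 33, value 133
Minimum weight: 27 kg.

27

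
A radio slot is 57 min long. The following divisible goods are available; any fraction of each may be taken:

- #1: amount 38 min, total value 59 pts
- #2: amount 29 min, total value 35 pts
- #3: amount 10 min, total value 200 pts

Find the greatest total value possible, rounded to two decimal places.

269.86

Take in order of value per unit:
- #3 (200/10 per unit): all 10 → value 200, running total 200.00
- #1 (59/38 per unit): all 38 → value 59, running total 259.00
- #2 (35/29 per unit): 9 of 29 → value 9×35/29 = 10.8621, running total 269.86
Total 269.86.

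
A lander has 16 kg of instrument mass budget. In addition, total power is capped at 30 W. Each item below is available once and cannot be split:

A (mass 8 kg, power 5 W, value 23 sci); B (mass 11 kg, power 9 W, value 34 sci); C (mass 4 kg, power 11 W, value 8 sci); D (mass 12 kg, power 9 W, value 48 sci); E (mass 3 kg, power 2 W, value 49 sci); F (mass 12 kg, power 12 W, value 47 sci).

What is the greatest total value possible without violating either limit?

97 sci

Feasible sets respecting both limits:
- D+E: mass 15, power 11, value 97
- E+F: mass 15, power 14, value 96
- B+E: mass 14, power 11, value 83
- A+C+E: mass 15, power 18, value 80
Best: 97 sci.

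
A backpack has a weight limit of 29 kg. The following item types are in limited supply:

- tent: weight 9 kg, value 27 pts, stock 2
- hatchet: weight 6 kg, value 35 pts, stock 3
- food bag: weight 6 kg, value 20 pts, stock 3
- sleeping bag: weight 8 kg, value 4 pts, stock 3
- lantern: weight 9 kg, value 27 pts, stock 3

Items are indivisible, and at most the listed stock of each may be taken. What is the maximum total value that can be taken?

132 pts

Top feasible selections:
- 3×hatchet + 1×lantern: weight 27, value 132
- 1×tent + 3×hatchet: weight 27, value 132
- 3×hatchet + 1×food bag: weight 24, value 125
Best: 132 pts.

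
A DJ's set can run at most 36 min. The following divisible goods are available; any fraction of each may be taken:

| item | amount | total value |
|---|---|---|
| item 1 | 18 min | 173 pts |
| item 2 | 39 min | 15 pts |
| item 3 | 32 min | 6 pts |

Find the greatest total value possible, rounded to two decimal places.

Take in order of value per unit:
- item 1 (173/18 per unit): all 18 → value 173, running total 173.00
- item 2 (15/39 per unit): 18 of 39 → value 18×15/39 = 6.9231, running total 179.92
Total 179.92.

179.92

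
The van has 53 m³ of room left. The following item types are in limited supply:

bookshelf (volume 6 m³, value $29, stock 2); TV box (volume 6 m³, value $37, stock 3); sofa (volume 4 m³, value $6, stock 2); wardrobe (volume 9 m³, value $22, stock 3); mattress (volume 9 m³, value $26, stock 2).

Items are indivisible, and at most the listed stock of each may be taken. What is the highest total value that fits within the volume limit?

Top feasible selections:
- 2×bookshelf + 3×TV box + 1×sofa + 2×mattress: volume 52, value 227
- 2×bookshelf + 3×TV box + 1×sofa + 1×wardrobe + 1×mattress: volume 52, value 223
- 2×bookshelf + 3×TV box + 2×mattress: volume 48, value 221
Best: $227.

$227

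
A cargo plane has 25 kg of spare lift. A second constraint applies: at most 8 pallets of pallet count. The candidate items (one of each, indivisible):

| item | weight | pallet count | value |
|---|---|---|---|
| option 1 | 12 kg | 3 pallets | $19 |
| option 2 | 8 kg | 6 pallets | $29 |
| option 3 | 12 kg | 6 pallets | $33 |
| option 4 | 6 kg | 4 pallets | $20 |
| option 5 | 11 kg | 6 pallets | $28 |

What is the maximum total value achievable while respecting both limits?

Feasible sets respecting both limits:
- option 1+option 4: weight 18, pallet count 7, value 39
- option 3: weight 12, pallet count 6, value 33
- option 2: weight 8, pallet count 6, value 29
Best: $39.

$39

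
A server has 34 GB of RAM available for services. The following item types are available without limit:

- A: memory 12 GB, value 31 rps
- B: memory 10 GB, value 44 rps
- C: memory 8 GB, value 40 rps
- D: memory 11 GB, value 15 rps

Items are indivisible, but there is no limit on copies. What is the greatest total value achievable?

Best value-per-unit is C at 40/8; filling with it alone gives 4×40 = 160.
Optimal mix: 1×B + 3×C → memory 34, value 164.

164 rps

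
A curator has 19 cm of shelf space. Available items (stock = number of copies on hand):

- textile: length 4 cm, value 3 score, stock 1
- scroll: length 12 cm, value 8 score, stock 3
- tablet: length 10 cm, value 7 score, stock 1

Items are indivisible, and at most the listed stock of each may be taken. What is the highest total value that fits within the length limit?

Top feasible selections:
- 1×textile + 1×scroll: length 16, value 11
- 1×textile + 1×tablet: length 14, value 10
- 1×scroll: length 12, value 8
Best: 11 score.

11 score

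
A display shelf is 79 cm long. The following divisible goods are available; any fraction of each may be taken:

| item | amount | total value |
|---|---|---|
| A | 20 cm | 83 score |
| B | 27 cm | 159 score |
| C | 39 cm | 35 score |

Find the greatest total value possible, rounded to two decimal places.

Take in order of value per unit:
- B (159/27 per unit): all 27 → value 159, running total 159.00
- A (83/20 per unit): all 20 → value 83, running total 242.00
- C (35/39 per unit): 32 of 39 → value 32×35/39 = 28.7179, running total 270.72
Total 270.72.

270.72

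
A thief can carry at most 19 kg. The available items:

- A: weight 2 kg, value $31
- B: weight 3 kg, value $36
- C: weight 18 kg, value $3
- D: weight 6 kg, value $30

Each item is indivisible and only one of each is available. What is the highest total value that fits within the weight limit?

Check high-value combinations within 19 kg:
- A+B+D: weight 2+3+6=11, value 31+36+30=97
- A+B: weight 2+3=5, value 31+36=67
- B+D: weight 3+6=9, value 36+30=66
Best: $97.

$97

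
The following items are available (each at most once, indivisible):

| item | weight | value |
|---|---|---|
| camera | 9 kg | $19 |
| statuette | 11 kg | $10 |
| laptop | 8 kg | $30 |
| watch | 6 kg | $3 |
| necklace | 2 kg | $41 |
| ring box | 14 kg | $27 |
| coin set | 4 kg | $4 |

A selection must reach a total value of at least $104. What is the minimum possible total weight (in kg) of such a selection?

Subsets with value ≥ 104, sorted by total weight:
- camera+laptop+necklace+ring box: weight 33, value 117
- laptop+watch+necklace+ring box+coin set: weight 34, value 105
Minimum weight: 33 kg.

33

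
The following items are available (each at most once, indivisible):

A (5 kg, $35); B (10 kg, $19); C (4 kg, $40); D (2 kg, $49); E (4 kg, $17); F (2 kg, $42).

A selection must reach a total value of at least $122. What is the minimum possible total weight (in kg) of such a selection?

8

Subsets with value ≥ 122, sorted by total weight:
- C+D+F: weight 8, value 131
- A+D+F: weight 9, value 126
Minimum weight: 8 kg.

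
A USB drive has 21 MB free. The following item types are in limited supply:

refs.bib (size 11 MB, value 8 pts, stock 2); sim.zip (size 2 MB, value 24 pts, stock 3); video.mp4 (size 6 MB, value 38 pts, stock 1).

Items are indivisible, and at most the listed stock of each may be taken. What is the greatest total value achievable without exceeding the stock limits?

Best selections within size 21 and stock limits:
- 3×sim.zip + 1×video.mp4: size 12, value 110
- 1×refs.bib + 2×sim.zip + 1×video.mp4: size 21, value 94
- 2×sim.zip + 1×video.mp4: size 10, value 86
- 1×refs.bib + 3×sim.zip: size 17, value 80
Best: 110 pts.

110 pts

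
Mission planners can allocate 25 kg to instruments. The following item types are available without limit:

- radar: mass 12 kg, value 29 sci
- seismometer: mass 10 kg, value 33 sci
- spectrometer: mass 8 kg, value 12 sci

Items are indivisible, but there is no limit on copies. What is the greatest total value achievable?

Best value-per-unit is seismometer at 33/10, and filling with it alone uses mass 2×10=20. No mix of the others beats 2×33 = 66.

66 sci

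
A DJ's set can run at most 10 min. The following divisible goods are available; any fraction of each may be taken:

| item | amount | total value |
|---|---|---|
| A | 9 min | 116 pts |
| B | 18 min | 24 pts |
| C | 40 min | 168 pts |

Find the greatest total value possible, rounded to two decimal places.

Take in order of value per unit:
- A (116/9 per unit): all 9 → value 116, running total 116.00
- C (168/40 per unit): 1 of 40 → value 1×168/40 = 4.2000, running total 120.20
Total 120.20.

120.20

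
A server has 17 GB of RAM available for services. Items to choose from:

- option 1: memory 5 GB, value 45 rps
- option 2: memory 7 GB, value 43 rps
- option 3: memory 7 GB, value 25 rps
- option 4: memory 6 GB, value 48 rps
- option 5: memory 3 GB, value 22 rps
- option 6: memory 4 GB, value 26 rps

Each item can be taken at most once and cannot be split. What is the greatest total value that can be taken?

This is a 0/1 knapsack; check combinations near the capacity.
- option 1+option 4+option 6: memory 5+6+4=15, value 45+48+26=119
- option 2+option 4+option 6: memory 7+6+4=17, value 43+48+26=117
- option 1+option 4+option 5: memory 5+6+3=14, value 45+48+22=115
- option 1+option 2+option 6: memory 5+7+4=16, value 45+43+26=114
Best: 119 rps.

119 rps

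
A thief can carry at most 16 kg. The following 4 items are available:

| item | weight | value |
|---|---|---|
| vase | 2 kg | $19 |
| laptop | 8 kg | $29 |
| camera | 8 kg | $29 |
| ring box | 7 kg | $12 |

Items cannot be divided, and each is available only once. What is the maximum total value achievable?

This is a 0/1 knapsack; check combinations near the capacity.
- laptop+camera: weight 8+8=16, value 29+29=58
- vase+laptop: weight 2+8=10, value 19+29=48
- vase+camera: weight 2+8=10, value 19+29=48
- laptop+ring box: weight 8+7=15, value 29+12=41
Best: $58.

$58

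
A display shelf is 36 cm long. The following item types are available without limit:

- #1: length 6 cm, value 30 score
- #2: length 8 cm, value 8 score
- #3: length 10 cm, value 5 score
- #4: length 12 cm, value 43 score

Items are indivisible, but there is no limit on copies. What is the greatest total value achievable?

180 score

Best value-per-unit is #1 at 30/6, and filling with it alone uses length 6×6=36. No mix of the others beats 6×30 = 180.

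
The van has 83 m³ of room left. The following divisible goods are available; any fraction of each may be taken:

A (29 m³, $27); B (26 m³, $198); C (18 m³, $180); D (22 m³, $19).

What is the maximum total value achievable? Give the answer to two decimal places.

413.64

Take in order of value per unit:
- C (180/18 per unit): all 18 → value 180, running total 180.00
- B (198/26 per unit): all 26 → value 198, running total 378.00
- A (27/29 per unit): all 29 → value 27, running total 405.00
- D (19/22 per unit): 10 of 22 → value 10×19/22 = 8.6364, running total 413.64
Total 413.64.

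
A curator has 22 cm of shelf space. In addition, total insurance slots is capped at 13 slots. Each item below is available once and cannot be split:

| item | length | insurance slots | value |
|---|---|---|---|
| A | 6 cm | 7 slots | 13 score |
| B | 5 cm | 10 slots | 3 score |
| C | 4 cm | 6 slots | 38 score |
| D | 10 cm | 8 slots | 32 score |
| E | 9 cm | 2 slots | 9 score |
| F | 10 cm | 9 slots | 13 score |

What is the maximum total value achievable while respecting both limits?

Feasible sets respecting both limits:
- A+C: length 10, insurance slots 13, value 51
- C+E: length 13, insurance slots 8, value 47
- D+E: length 19, insurance slots 10, value 41
- C: length 4, insurance slots 6, value 38
Best: 51 score.

51 score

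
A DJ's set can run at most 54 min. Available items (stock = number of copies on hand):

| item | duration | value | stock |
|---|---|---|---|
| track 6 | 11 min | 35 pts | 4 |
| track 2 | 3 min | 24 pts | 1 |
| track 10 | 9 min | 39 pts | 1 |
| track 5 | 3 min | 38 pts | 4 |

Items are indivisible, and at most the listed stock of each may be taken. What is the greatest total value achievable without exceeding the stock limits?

Best selections within duration 54 and stock limits:
- 3×track 6 + 1×track 10 + 4×track 5: duration 54, value 296
- 2×track 6 + 1×track 2 + 1×track 10 + 4×track 5: duration 46, value 285
- 3×track 6 + 1×track 2 + 1×track 10 + 3×track 5: duration 54, value 282
- 3×track 6 + 1×track 2 + 4×track 5: duration 48, value 281
Best: 296 pts.

296 pts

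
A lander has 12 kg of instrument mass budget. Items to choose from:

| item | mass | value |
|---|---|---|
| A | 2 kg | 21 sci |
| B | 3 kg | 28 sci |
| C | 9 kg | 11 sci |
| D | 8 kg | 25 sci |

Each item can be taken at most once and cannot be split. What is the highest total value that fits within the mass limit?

53 sci

Check high-value combinations within 12 kg:
- B+D: mass 3+8=11, value 28+25=53
- A+B: mass 2+3=5, value 21+28=49
- A+D: mass 2+8=10, value 21+25=46
- B+C: mass 3+9=12, value 28+11=39
- A+C: mass 2+9=11, value 21+11=32
Best: 53 sci.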